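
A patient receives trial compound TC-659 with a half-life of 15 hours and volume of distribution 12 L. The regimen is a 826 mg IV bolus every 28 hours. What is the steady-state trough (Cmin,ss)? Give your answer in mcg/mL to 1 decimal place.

τ/t½ = 28/15 ≈ 1.8667, so fraction remaining f = (1/2)^(28/15) ≈ 0.2742.
At steady state, accumulation factor R = 1/(1 − e^(−kτ)) ≈ 1.3778.
Each bolus raises the concentration by D/Vd = 826/12 ≈ 68.833 mcg/mL.
Cmax,ss = C₀/(1 − f) ≈ 68.833/0.7258 ≈ 94.837 mcg/mL.
One interval later, Cmin,ss = Cmax,ss·e^(−kτ) ≈ 94.837 × 0.2742 ≈ 26.004 mcg/mL.

26.0 mcg/mL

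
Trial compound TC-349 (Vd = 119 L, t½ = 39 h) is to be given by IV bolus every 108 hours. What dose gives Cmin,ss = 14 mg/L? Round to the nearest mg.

9692 mg

τ/t½ = 108/39 ≈ 2.7692, so f = (1/2)^(108/39) ≈ 0.146683.
Cmin,ss = (D/Vd)·f/(1−f), so D = Cmin,ss·Vd·(1−f)/f.
D = 14 × 119 × (1−f)/f ≈ 14 × 119 × 5.81742 ≈ 9691.82 mg.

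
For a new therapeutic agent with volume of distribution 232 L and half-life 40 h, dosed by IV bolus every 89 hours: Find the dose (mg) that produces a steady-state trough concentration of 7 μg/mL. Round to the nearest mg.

5968 mg

τ/t½ = 89/40 ≈ 2.225, so f = (1/2)^(89/40) ≈ 0.213899.
Cmin,ss = (D/Vd)·f/(1−f), so D = Cmin,ss·Vd·(1−f)/f.
D = 7 × 232 × (1−f)/f ≈ 7 × 232 × 3.67510 ≈ 5968.36 mg.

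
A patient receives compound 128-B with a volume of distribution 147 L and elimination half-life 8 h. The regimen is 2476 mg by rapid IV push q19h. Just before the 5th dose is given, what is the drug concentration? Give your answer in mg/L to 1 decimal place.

4.0 mg/L

f = (1/2)^(τ/t½) = (1/2)^(19/8) ≈ 0.1928.
C₀ = D/Vd = 2476/147 ≈ 16.844 mg/L.
Before the 5th dose, 4 doses have been given. Superposition: Cmin = C₀·(f + f² + … + f^4).
≈ 16.844 × (0.1928 + 0.0372 + 0.0072 + 0.0014) ≈ 16.844 × 0.2386 ≈ 4.019 mg/L.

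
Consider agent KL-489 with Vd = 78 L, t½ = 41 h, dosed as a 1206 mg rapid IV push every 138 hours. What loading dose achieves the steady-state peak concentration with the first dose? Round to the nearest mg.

f = (1/2)^(138/41) ≈ 0.097001; accumulation ratio R = 1/(1−f) ≈ 1.10742.
Loading dose to hit Cmax,ss on first dose: D_load = D_maint·R ≈ 1206 × 1.10742 ≈ 1335.55 mg.

1336 mg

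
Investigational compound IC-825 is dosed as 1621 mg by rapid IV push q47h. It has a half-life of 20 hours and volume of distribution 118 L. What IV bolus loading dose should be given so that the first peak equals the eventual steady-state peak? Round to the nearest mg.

2017 mg

f = (1/2)^(47/20) ≈ 0.196146; accumulation ratio R = 1/(1−f) ≈ 1.24401.
Loading dose to hit Cmax,ss on first dose: D_load = D_maint·R ≈ 1621 × 1.24401 ≈ 2016.54 mg.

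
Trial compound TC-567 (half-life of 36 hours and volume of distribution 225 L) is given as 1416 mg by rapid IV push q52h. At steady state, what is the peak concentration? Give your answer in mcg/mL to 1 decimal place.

9.9 mcg/mL

τ/t½ = 52/36 ≈ 1.4444, so fraction remaining f = (1/2)^(52/36) ≈ 0.3674.
Accumulation ratio R = 1/(1 − f) ≈ 1/0.6326 ≈ 1.5808.
Single-dose peak C₀ = D/Vd = 1416/225 ≈ 6.293 mcg/mL.
Cmax,ss = C₀/(1 − f) ≈ 6.293/0.6326 ≈ 9.948 mcg/mL.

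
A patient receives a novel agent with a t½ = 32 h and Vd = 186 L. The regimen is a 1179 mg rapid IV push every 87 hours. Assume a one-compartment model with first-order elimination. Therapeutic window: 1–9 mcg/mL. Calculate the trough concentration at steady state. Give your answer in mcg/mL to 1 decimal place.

1.1 mcg/mL

Over one 87-h interval, 87/32 ≈ 2.7188 half-lives elapse, leaving f ≈ 0.1519 of each dose.
Accumulation ratio R = 1/(1 − f) ≈ 1/0.8481 ≈ 1.1791.
Single-dose peak C₀ = D/Vd = 1179/186 ≈ 6.339 mcg/mL.
Cmax,ss = C₀/(1 − f) ≈ 6.339/0.8481 ≈ 7.474 mcg/mL.
One interval later, Cmin,ss = Cmax,ss·e^(−kτ) ≈ 7.474 × 0.1519 ≈ 1.135 mcg/mL.
Trough 1.1 mcg/mL vs MEC 1 mcg/mL: adequate.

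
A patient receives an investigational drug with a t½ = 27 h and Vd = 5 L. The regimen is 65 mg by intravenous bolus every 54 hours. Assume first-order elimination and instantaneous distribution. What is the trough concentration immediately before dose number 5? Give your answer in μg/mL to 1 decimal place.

f = (1/2)^(τ/t½) = (1/2)^(54/27) ≈ 0.2500.
C₀ = D/Vd = 65/5 ≈ 13.000 μg/mL.
Before the 5th dose, 4 doses have been given. Superposition: Cmin = C₀·(f + f² + … + f^4).
≈ 13.000 × (0.2500 + 0.0625 + 0.0156 + 0.0039) ≈ 13.000 × 0.3320 ≈ 4.316 μg/mL.

4.3 μg/mL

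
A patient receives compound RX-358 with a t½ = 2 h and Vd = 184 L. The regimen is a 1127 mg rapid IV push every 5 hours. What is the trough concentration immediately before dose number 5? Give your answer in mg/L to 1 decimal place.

1.3 mg/L

f = (1/2)^(τ/t½) = (1/2)^(5/2) ≈ 0.1768.
C₀ = D/Vd = 1127/184 ≈ 6.125 mg/L.
Before the 5th dose, 4 doses have been given. Superposition: Cmin = C₀·(f + f² + … + f^4).
≈ 6.125 × (0.1768 + 0.0313 + 0.0055 + 0.0010) ≈ 6.125 × 0.2146 ≈ 1.314 mg/L.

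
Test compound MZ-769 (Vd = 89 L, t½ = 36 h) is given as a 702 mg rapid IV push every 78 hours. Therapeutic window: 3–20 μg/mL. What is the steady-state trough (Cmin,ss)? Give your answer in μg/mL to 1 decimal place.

2.3 μg/mL

τ/t½ = 78/36 ≈ 2.1667, so fraction remaining f = (1/2)^(78/36) ≈ 0.2227.
At steady state, accumulation factor R = 1/(1 − e^(−kτ)) ≈ 1.2865.
Each bolus raises the concentration by D/Vd = 702/89 ≈ 7.888 μg/mL.
Cmax,ss = C₀/(1 − f) ≈ 7.888/0.7773 ≈ 10.148 μg/mL.
One interval later, Cmin,ss = Cmax,ss·e^(−kτ) ≈ 10.148 × 0.2227 ≈ 2.260 μg/mL.
Trough 2.3 μg/mL vs MEC 3 μg/mL: subtherapeutic.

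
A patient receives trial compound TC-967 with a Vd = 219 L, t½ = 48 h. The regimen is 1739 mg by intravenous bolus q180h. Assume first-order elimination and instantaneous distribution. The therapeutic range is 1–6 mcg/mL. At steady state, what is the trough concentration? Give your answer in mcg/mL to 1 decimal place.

0.6 mcg/mL

k = ln2/t½ = ln2/48 ≈ 0.014441 h⁻¹; fraction remaining f = e^(−kτ) = e^(−0.014441×180) ≈ 0.0743.
Single-dose peak C₀ = D/Vd = 1739/219 ≈ 7.941 mcg/mL.
Steady-state trough Cmin,ss = C₀·f/(1−f) ≈ 7.941 × 0.0743/0.9257 ≈ 0.637 mcg/mL.
Trough 0.6 mcg/mL vs MEC 1 mcg/mL: subtherapeutic.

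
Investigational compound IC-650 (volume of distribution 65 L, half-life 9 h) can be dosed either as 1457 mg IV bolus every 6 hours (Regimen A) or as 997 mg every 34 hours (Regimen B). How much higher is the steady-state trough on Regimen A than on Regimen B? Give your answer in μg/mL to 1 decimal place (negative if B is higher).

37.0 μg/mL

Regimen A: f = (1/2)^(6/9) ≈ 0.6300; Cmin,ss = (1457/65)·f/(1−f) ≈ 38.167 μg/mL.
Regimen B: f = (1/2)^(34/9) ≈ 0.0729; Cmin,ss = (997/65)·f/(1−f) ≈ 1.206 μg/mL.
Difference ≈ 38.167 − 1.206 ≈ 36.961 μg/mL.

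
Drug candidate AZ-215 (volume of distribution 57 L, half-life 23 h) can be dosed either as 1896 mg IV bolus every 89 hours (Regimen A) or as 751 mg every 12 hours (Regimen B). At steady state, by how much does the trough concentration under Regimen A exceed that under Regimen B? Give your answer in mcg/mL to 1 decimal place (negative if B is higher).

-27.8 mcg/mL

Regimen A: f = (1/2)^(89/23) ≈ 0.0684; Cmin,ss = (1896/57)·f/(1−f) ≈ 2.442 mcg/mL.
Regimen B: f = (1/2)^(12/23) ≈ 0.6965; Cmin,ss = (751/57)·f/(1−f) ≈ 30.236 mcg/mL.
Difference ≈ 2.442 − 30.236 ≈ -27.794 mcg/mL.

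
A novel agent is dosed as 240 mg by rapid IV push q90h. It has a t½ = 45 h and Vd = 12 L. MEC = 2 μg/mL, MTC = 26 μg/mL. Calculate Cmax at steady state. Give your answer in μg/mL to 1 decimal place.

26.7 μg/mL

τ = 90 h = 2 half-lives, so f = (1/2)^2 = 0.25.
Accumulation ratio R = 1/(1 − f) = 1/0.75 = 4/3.
Single-dose peak C₀ = D/Vd = 240/12 = 20 μg/mL.
Steady-state peak Cmax,ss = C₀·R = 20 × 4/3 ≈ 26.667 μg/mL.
Peak 26.7 μg/mL vs MTC 26 μg/mL: exceeds toxic threshold.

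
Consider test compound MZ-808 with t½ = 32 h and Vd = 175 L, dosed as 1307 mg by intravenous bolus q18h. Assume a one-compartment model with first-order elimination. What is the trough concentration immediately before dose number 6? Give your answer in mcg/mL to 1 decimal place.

f = (1/2)^(τ/t½) = (1/2)^(18/32) ≈ 0.6771.
C₀ = D/Vd = 1307/175 ≈ 7.469 mcg/mL.
Before the 6th dose, 5 doses have been given. Superposition: Cmin = C₀·(f + f² + … + f^5).
≈ 7.469 × (0.6771 + 0.4585 + 0.3104 + 0.2102 + 0.1423) ≈ 7.469 × 1.7985 ≈ 13.433 mcg/mL.

13.4 mcg/mL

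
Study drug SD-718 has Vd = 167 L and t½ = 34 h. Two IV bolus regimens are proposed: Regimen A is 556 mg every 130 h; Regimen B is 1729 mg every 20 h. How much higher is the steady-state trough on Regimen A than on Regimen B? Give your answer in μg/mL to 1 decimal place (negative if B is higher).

-20.3 μg/mL

Regimen A: f = (1/2)^(130/34) ≈ 0.0706; Cmin,ss = (556/167)·f/(1−f) ≈ 0.253 μg/mL.
Regimen B: f = (1/2)^(20/34) ≈ 0.6652; Cmin,ss = (1729/167)·f/(1−f) ≈ 20.571 μg/mL.
Difference ≈ 0.253 − 20.571 ≈ -20.318 μg/mL.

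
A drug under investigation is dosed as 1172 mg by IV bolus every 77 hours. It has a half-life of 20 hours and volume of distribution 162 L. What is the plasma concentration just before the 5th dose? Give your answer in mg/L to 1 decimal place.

0.5 mg/L

f = (1/2)^(τ/t½) = (1/2)^(77/20) ≈ 0.0693.
C₀ = D/Vd = 1172/162 ≈ 7.235 mg/L.
Before the 5th dose, 4 doses have been given. Superposition: Cmin = C₀·(f + f² + … + f^4).
≈ 7.235 × (0.0693 + 0.0048 + 0.0003 + 0.0000) ≈ 7.235 × 0.0744 ≈ 0.538 mg/L.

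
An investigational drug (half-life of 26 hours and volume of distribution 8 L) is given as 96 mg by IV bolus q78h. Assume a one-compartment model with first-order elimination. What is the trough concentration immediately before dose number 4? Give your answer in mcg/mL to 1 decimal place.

f = (1/2)^(τ/t½) = (1/2)^(78/26) ≈ 0.1250.
C₀ = D/Vd = 96/8 ≈ 12.000 mcg/mL.
Before the 4th dose, 3 doses have been given. Superposition: Cmin = C₀·(f + f² + … + f^3).
≈ 12.000 × (0.1250 + 0.0156 + 0.0020) ≈ 12.000 × 0.1426 ≈ 1.711 mcg/mL.

1.7 mcg/mL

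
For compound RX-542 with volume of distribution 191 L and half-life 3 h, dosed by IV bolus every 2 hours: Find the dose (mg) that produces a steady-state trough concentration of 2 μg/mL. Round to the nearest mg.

τ/t½ = 2/3 ≈ 0.66667, so f = (1/2)^(2/3) ≈ 0.629961.
Cmin,ss = (D/Vd)·f/(1−f), so D = Cmin,ss·Vd·(1−f)/f.
D = 2 × 191 × (1−f)/f ≈ 2 × 191 × 0.58740 ≈ 224.39 mg.

224 mg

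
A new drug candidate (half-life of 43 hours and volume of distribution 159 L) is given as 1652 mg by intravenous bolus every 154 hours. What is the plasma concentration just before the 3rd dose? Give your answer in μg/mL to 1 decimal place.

f = (1/2)^(τ/t½) = (1/2)^(154/43) ≈ 0.0835.
C₀ = D/Vd = 1652/159 ≈ 10.390 μg/mL.
Before the 3rd dose, 2 doses have been given. Superposition: Cmin = C₀·(f + f²).
≈ 10.390 × (0.0835 + 0.0070) ≈ 10.390 × 0.0905 ≈ 0.940 μg/mL.

0.9 μg/mL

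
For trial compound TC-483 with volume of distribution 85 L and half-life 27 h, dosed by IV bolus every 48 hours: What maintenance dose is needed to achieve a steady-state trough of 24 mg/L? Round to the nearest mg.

4955 mg

τ/t½ = 48/27 ≈ 1.7778, so f = (1/2)^(48/27) ≈ 0.291632.
Cmin,ss = (D/Vd)·f/(1−f), so D = Cmin,ss·Vd·(1−f)/f.
D = 24 × 85 × (1−f)/f ≈ 24 × 85 × 2.42898 ≈ 4955.12 mg.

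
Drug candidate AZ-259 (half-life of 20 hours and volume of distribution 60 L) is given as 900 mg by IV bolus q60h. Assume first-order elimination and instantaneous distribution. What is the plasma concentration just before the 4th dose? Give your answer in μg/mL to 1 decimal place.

2.1 μg/mL

f = (1/2)^(τ/t½) = (1/2)^(60/20) ≈ 0.1250.
C₀ = D/Vd = 900/60 ≈ 15.000 μg/mL.
Before the 4th dose, 3 doses have been given. Superposition: Cmin = C₀·(f + f² + … + f^3).
≈ 15.000 × (0.1250 + 0.0156 + 0.0020) ≈ 15.000 × 0.1426 ≈ 2.139 μg/mL.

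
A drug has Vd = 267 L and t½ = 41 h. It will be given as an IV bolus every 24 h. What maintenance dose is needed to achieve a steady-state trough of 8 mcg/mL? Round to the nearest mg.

1069 mg

τ/t½ = 24/41 ≈ 0.58537, so f = (1/2)^(24/41) ≈ 0.666480.
Cmin,ss = (D/Vd)·f/(1−f), so D = Cmin,ss·Vd·(1−f)/f.
D = 8 × 267 × (1−f)/f ≈ 8 × 267 × 0.50042 ≈ 1068.90 mg.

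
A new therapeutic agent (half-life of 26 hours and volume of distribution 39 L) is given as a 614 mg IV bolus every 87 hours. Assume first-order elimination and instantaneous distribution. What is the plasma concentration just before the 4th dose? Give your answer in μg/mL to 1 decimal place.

f = (1/2)^(τ/t½) = (1/2)^(87/26) ≈ 0.0983.
C₀ = D/Vd = 614/39 ≈ 15.744 μg/mL.
Before the 4th dose, 3 doses have been given. Superposition: Cmin = C₀·(f + f² + … + f^3).
≈ 15.744 × (0.0983 + 0.0097 + 0.0009) ≈ 15.744 × 0.1089 ≈ 1.715 μg/mL.

1.7 μg/mL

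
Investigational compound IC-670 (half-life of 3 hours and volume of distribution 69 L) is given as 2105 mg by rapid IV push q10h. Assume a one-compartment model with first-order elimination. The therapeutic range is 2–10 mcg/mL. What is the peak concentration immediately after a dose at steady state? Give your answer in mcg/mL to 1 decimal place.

33.9 mcg/mL

τ/t½ = 10/3 ≈ 3.3333, so fraction remaining f = (1/2)^(10/3) ≈ 0.0992.
Accumulation ratio R = 1/(1 − f) ≈ 1/0.9008 ≈ 1.1101.
Single-dose peak C₀ = D/Vd = 2105/69 ≈ 30.507 mcg/mL.
Cmax,ss = C₀/(1 − f) ≈ 30.507/0.9008 ≈ 33.867 mcg/mL.
Peak 33.9 mcg/mL vs MTC 10 mcg/mL: exceeds toxic threshold.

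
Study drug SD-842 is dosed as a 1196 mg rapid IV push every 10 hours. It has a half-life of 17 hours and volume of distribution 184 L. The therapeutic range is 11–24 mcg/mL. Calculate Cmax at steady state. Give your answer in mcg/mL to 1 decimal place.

19.4 mcg/mL

Over one 10-h interval, 10/17 ≈ 0.58824 half-lives elapse, leaving f ≈ 0.6652 of each dose.
Accumulation ratio R = 1/(1 − f) ≈ 1/0.3348 ≈ 2.9869.
Each bolus raises the concentration by D/Vd = 1196/184 ≈ 6.500 mcg/mL.
Steady-state peak Cmax,ss = C₀·R ≈ 6.500 × 2.9869 ≈ 19.415 mcg/mL.
Peak 19.4 mcg/mL vs MTC 24 mcg/mL: below toxic threshold.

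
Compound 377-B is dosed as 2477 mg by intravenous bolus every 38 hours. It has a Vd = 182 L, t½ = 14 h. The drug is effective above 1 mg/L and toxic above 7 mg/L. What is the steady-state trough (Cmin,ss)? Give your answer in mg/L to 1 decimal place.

Over one 38-h interval, 38/14 ≈ 2.7143 half-lives elapse, leaving f ≈ 0.1524 of each dose.
Single-dose peak C₀ = D/Vd = 2477/182 ≈ 13.610 mg/L.
Steady-state trough Cmin,ss = C₀·f/(1−f) ≈ 13.610 × 0.1524/0.8476 ≈ 2.447 mg/L.
Trough 2.4 mg/L vs MEC 1 mg/L: adequate.

2.4 mg/L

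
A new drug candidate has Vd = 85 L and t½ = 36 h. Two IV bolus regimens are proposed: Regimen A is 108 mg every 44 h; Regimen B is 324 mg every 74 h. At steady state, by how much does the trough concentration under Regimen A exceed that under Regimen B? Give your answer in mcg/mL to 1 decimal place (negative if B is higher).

-0.3 mcg/mL

Regimen A: f = (1/2)^(44/36) ≈ 0.4286; Cmin,ss = (108/85)·f/(1−f) ≈ 0.953 mcg/mL.
Regimen B: f = (1/2)^(74/36) ≈ 0.2406; Cmin,ss = (324/85)·f/(1−f) ≈ 1.208 mcg/mL.
Difference ≈ 0.953 − 1.208 ≈ -0.255 mcg/mL.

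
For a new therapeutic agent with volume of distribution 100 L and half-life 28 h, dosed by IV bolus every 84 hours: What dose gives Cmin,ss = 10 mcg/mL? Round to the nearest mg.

τ/t½ = 84/28 ≈ 3, so f = (1/2)^(84/28) ≈ 0.125000.
Cmin,ss = (D/Vd)·f/(1−f), so D = Cmin,ss·Vd·(1−f)/f.
D = 10 × 100 × (1−f)/f ≈ 10 × 100 × 7.00000 ≈ 7000.00 mg.

7000 mg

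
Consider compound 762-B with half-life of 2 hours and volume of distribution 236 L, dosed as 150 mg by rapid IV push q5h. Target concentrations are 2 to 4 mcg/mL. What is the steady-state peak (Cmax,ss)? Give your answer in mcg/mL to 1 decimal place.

τ/t½ = 5/2 ≈ 2.5, so fraction remaining f = (1/2)^(5/2) ≈ 0.1768.
At steady state, accumulation factor R = 1/(1 − e^(−kτ)) ≈ 1.2148.
Single-dose peak C₀ = D/Vd = 150/236 ≈ 0.636 mcg/mL.
Cmax,ss = C₀/(1 − f) ≈ 0.636/0.8232 ≈ 0.773 mcg/mL.
Peak 0.8 mcg/mL vs MTC 4 mcg/mL: below toxic threshold.

0.8 mcg/mL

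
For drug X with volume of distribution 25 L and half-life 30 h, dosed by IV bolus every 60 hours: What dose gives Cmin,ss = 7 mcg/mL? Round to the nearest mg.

τ/t½ = 60/30 ≈ 2, so f = (1/2)^(60/30) ≈ 0.250000.
Cmin,ss = (D/Vd)·f/(1−f), so D = Cmin,ss·Vd·(1−f)/f.
D = 7 × 25 × (1−f)/f ≈ 7 × 25 × 3.00000 ≈ 525.00 mg.

525 mg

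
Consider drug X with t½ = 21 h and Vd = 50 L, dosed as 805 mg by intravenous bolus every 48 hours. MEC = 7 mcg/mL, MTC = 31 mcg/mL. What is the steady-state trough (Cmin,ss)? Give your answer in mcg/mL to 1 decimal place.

k = ln2/t½ = ln2/21 ≈ 0.033007 h⁻¹; fraction remaining f = e^(−kτ) = e^(−0.033007×48) ≈ 0.2051.
Each bolus raises the concentration by D/Vd = 805/50 ≈ 16.100 mcg/mL.
Steady-state trough Cmin,ss = C₀·f/(1−f) ≈ 16.100 × 0.2051/0.7949 ≈ 4.154 mcg/mL.
Trough 4.2 mcg/mL vs MEC 7 mcg/mL: subtherapeutic.

4.2 mcg/mL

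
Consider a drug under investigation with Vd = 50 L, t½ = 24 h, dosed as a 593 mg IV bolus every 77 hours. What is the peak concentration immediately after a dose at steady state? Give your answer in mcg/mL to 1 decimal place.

13.3 mcg/mL

k = ln2/t½ = ln2/24 ≈ 0.028881 h⁻¹; fraction remaining f = e^(−kτ) = e^(−0.028881×77) ≈ 0.1082.
Accumulation ratio R = 1/(1 − f) ≈ 1/0.8918 ≈ 1.1213.
Each bolus raises the concentration by D/Vd = 593/50 ≈ 11.860 mcg/mL.
Steady-state peak Cmax,ss = C₀·R ≈ 11.860 × 1.1213 ≈ 13.299 mcg/mL.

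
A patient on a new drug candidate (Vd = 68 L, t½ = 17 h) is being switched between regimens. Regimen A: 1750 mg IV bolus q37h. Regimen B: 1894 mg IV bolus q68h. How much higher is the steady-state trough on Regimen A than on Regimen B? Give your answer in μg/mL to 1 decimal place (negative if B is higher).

Regimen A: f = (1/2)^(37/17) ≈ 0.2212; Cmin,ss = (1750/68)·f/(1−f) ≈ 7.310 μg/mL.
Regimen B: f = (1/2)^(68/17) ≈ 0.0625; Cmin,ss = (1894/68)·f/(1−f) ≈ 1.857 μg/mL.
Difference ≈ 7.310 − 1.857 ≈ 5.453 μg/mL.

5.5 μg/mL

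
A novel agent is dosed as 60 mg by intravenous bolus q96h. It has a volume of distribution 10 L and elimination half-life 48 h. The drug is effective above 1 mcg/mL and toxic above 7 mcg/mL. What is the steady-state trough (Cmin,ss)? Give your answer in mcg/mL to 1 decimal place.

The dosing interval is 2 half-lives, so f = 2^(−2) = 0.25.
Accumulation ratio R = 1/(1 − f) = 1/0.75 = 4/3.
Single-dose peak C₀ = D/Vd = 60/10 = 6 mcg/mL.
Steady-state peak Cmax,ss = C₀·R = 6 × 4/3 ≈ 8.000 mcg/mL.
Steady-state trough Cmin,ss = Cmax,ss·f ≈ 8.000 × 0.25 ≈ 2.000 mcg/mL.
Trough 2.0 mcg/mL vs MEC 1 mcg/mL: adequate.

2.0 mcg/mL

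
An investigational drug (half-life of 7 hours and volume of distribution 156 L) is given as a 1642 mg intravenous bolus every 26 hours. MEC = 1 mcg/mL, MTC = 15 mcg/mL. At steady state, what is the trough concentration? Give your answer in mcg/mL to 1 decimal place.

τ/t½ = 26/7 ≈ 3.7143, so fraction remaining f = (1/2)^(26/7) ≈ 0.0762.
Accumulation ratio R = 1/(1 − f) ≈ 1/0.9238 ≈ 1.0825.
Single-dose peak C₀ = D/Vd = 1642/156 ≈ 10.526 mcg/mL.
Steady-state peak Cmax,ss = C₀·R ≈ 10.526 × 1.0825 ≈ 11.394 mcg/mL.
One interval later, Cmin,ss = Cmax,ss·e^(−kτ) ≈ 11.394 × 0.0762 ≈ 0.868 mcg/mL.
Trough 0.9 mcg/mL vs MEC 1 mcg/mL: subtherapeutic.

0.9 mcg/mL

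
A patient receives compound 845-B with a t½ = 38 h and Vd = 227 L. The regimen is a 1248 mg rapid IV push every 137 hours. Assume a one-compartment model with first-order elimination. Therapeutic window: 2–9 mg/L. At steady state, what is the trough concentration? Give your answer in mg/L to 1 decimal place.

0.5 mg/L

τ/t½ = 137/38 ≈ 3.6053, so fraction remaining f = (1/2)^(137/38) ≈ 0.0822.
Each bolus raises the concentration by D/Vd = 1248/227 ≈ 5.498 mg/L.
Steady-state trough Cmin,ss = C₀·f/(1−f) ≈ 5.498 × 0.0822/0.9178 ≈ 0.492 mg/L.
Trough 0.5 mg/L vs MEC 2 mg/L: subtherapeutic.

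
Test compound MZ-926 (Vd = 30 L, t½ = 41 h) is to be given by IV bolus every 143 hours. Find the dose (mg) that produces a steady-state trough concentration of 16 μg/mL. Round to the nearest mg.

4905 mg

τ/t½ = 143/41 ≈ 3.4878, so f = (1/2)^(143/41) ≈ 0.089139.
Cmin,ss = (D/Vd)·f/(1−f), so D = Cmin,ss·Vd·(1−f)/f.
D = 16 × 30 × (1−f)/f ≈ 16 × 30 × 10.21843 ≈ 4904.85 mg.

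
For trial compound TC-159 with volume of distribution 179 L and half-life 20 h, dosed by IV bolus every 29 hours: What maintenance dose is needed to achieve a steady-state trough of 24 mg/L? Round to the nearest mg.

τ/t½ = 29/20 ≈ 1.45, so f = (1/2)^(29/20) ≈ 0.366021.
Cmin,ss = (D/Vd)·f/(1−f), so D = Cmin,ss·Vd·(1−f)/f.
D = 24 × 179 × (1−f)/f ≈ 24 × 179 × 1.73208 ≈ 7441.02 mg.

7441 mg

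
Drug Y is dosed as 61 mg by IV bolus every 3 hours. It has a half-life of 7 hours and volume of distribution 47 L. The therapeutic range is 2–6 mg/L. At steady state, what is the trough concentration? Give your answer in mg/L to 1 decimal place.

τ/t½ = 3/7 ≈ 0.42857, so fraction remaining f = (1/2)^(3/7) ≈ 0.7430.
Each bolus raises the concentration by D/Vd = 61/47 ≈ 1.298 mg/L.
Steady-state trough Cmin,ss = C₀·f/(1−f) ≈ 1.298 × 0.7430/0.2570 ≈ 3.753 mg/L.
Trough 3.8 mg/L vs MEC 2 mg/L: adequate.

3.8 mg/L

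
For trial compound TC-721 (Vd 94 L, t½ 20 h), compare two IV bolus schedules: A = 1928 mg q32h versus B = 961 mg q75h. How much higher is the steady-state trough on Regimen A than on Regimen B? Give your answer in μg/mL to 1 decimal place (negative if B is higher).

9.3 μg/mL

Regimen A: f = (1/2)^(32/20) ≈ 0.3299; Cmin,ss = (1928/94)·f/(1−f) ≈ 10.098 μg/mL.
Regimen B: f = (1/2)^(75/20) ≈ 0.0743; Cmin,ss = (961/94)·f/(1−f) ≈ 0.821 μg/mL.
Difference ≈ 10.098 − 0.821 ≈ 9.277 μg/mL.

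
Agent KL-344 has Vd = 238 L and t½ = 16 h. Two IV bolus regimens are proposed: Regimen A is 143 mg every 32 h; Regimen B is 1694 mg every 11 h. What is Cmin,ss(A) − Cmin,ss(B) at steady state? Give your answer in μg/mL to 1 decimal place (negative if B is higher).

-11.5 μg/mL

Regimen A: f = (1/2)^(32/16) ≈ 0.2500; Cmin,ss = (143/238)·f/(1−f) ≈ 0.200 μg/mL.
Regimen B: f = (1/2)^(11/16) ≈ 0.6209; Cmin,ss = (1694/238)·f/(1−f) ≈ 11.657 μg/mL.
Difference ≈ 0.200 − 11.657 ≈ -11.457 μg/mL.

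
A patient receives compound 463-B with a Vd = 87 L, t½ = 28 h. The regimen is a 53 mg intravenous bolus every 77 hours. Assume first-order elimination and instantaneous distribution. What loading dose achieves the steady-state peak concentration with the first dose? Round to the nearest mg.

f = (1/2)^(77/28) ≈ 0.148651; accumulation ratio R = 1/(1−f) ≈ 1.17461.
Loading dose to hit Cmax,ss on first dose: D_load = D_maint·R ≈ 53 × 1.17461 ≈ 62.25 mg.

62 mg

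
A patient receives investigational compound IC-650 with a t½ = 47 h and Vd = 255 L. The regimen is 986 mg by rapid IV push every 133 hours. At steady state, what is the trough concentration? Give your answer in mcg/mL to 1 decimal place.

0.6 mcg/mL

τ/t½ = 133/47 ≈ 2.8298, so fraction remaining f = (1/2)^(133/47) ≈ 0.1407.
Single-dose peak C₀ = D/Vd = 986/255 ≈ 3.867 mcg/mL.
Steady-state trough Cmin,ss = C₀·f/(1−f) ≈ 3.867 × 0.1407/0.8593 ≈ 0.633 mcg/mL.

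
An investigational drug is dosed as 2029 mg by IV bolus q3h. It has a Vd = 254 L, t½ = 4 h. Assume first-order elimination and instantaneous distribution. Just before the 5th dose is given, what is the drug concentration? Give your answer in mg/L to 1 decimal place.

10.3 mg/L

f = (1/2)^(τ/t½) = (1/2)^(3/4) ≈ 0.5946.
C₀ = D/Vd = 2029/254 ≈ 7.988 mg/L.
Before the 5th dose, 4 doses have been given. Superposition: Cmin = C₀·(f + f² + … + f^4).
≈ 7.988 × (0.5946 + 0.3535 + 0.2102 + 0.1250) ≈ 7.988 × 1.2833 ≈ 10.251 mg/L.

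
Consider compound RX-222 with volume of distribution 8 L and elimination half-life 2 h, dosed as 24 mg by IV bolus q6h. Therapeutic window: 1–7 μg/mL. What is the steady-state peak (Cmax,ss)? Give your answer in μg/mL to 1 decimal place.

3.4 μg/mL

The dosing interval is 3 half-lives, so f = 2^(−3) = 0.125.
Accumulation ratio R = 1/(1 − f) = 1/0.875 = 8/7.
Single-dose peak C₀ = D/Vd = 24/8 = 3 μg/mL.
Steady-state peak Cmax,ss = C₀·R = 3 × 8/7 ≈ 3.429 μg/mL.
Peak 3.4 μg/mL vs MTC 7 μg/mL: below toxic threshold.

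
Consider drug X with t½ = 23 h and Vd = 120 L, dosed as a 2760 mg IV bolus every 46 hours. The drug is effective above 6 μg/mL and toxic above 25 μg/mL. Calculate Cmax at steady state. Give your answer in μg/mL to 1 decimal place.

30.7 μg/mL

τ = 46 h = 2 half-lives, so f = (1/2)^2 = 0.25.
Accumulation ratio R = 1/(1 − f) = 1/0.75 = 4/3.
Single-dose peak C₀ = D/Vd = 2760/120 = 23 μg/mL.
Steady-state peak Cmax,ss = C₀·R = 23 × 4/3 ≈ 30.667 μg/mL.
Peak 30.7 μg/mL vs MTC 25 μg/mL: exceeds toxic threshold.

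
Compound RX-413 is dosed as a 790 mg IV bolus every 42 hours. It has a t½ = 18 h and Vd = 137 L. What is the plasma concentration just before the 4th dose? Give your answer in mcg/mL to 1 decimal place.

1.4 mcg/mL

f = (1/2)^(τ/t½) = (1/2)^(42/18) ≈ 0.1984.
C₀ = D/Vd = 790/137 ≈ 5.766 mcg/mL.
Before the 4th dose, 3 doses have been given. Superposition: Cmin = C₀·(f + f² + … + f^3).
≈ 5.766 × (0.1984 + 0.0394 + 0.0078) ≈ 5.766 × 0.2456 ≈ 1.416 mcg/mL.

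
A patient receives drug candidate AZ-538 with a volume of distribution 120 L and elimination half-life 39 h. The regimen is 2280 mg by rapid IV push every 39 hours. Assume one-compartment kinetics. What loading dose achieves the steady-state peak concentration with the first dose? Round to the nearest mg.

4560 mg

f = (1/2)^(39/39) ≈ 0.500000; accumulation ratio R = 1/(1−f) ≈ 2.00000.
Loading dose to hit Cmax,ss on first dose: D_load = D_maint·R ≈ 2280 × 2.00000 ≈ 4560.00 mg.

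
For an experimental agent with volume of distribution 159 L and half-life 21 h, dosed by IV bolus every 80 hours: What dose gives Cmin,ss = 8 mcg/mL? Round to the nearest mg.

16563 mg

τ/t½ = 80/21 ≈ 3.8095, so f = (1/2)^(80/21) ≈ 0.071321.
Cmin,ss = (D/Vd)·f/(1−f), so D = Cmin,ss·Vd·(1−f)/f.
D = 8 × 159 × (1−f)/f ≈ 8 × 159 × 13.02112 ≈ 16562.86 mg.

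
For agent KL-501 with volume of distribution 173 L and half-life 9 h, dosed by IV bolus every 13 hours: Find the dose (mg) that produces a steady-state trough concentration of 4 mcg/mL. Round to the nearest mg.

1191 mg

τ/t½ = 13/9 ≈ 1.4444, so f = (1/2)^(13/9) ≈ 0.367434.
Cmin,ss = (D/Vd)·f/(1−f), so D = Cmin,ss·Vd·(1−f)/f.
D = 4 × 173 × (1−f)/f ≈ 4 × 173 × 1.72158 ≈ 1191.33 mg.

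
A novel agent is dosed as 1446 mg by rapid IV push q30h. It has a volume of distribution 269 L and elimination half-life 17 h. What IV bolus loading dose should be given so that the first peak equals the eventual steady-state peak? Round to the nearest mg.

2049 mg

f = (1/2)^(30/17) ≈ 0.294287; accumulation ratio R = 1/(1−f) ≈ 1.41701.
Loading dose to hit Cmax,ss on first dose: D_load = D_maint·R ≈ 1446 × 1.41701 ≈ 2049.00 mg.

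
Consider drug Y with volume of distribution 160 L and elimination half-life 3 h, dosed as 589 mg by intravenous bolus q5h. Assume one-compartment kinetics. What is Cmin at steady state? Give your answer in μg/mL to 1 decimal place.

k = ln2/t½ = ln2/3 ≈ 0.231049 h⁻¹; fraction remaining f = e^(−kτ) = e^(−0.231049×5) ≈ 0.3150.
Each bolus raises the concentration by D/Vd = 589/160 ≈ 3.681 μg/mL.
Steady-state trough Cmin,ss = C₀·f/(1−f) ≈ 3.681 × 0.3150/0.6850 ≈ 1.693 μg/mL.

1.7 μg/mL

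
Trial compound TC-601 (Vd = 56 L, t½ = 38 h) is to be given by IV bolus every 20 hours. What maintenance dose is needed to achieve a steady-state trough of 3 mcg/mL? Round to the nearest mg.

74 mg

τ/t½ = 20/38 ≈ 0.52632, so f = (1/2)^(20/38) ≈ 0.694326.
Cmin,ss = (D/Vd)·f/(1−f), so D = Cmin,ss·Vd·(1−f)/f.
D = 3 × 56 × (1−f)/f ≈ 3 × 56 × 0.44025 ≈ 73.96 mg.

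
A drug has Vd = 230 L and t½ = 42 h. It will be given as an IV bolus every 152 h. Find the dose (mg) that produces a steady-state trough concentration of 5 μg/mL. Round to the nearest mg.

τ/t½ = 152/42 ≈ 3.619, so f = (1/2)^(152/42) ≈ 0.081388.
Cmin,ss = (D/Vd)·f/(1−f), so D = Cmin,ss·Vd·(1−f)/f.
D = 5 × 230 × (1−f)/f ≈ 5 × 230 × 11.28682 ≈ 12979.84 mg.

12980 mg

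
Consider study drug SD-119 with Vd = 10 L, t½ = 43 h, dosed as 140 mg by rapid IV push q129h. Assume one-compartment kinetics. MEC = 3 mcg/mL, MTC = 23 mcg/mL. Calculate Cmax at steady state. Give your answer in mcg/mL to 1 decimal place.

16.0 mcg/mL

τ = 129 h = 3 half-lives, so f = (1/2)^3 = 0.125.
Accumulation ratio R = 1/(1 − f) = 1/0.875 = 8/7.
Single-dose peak C₀ = D/Vd = 140/10 = 14 mcg/mL.
Steady-state peak Cmax,ss = C₀·R = 14 × 8/7 ≈ 16.000 mcg/mL.
Peak 16.0 mcg/mL vs MTC 23 mcg/mL: below toxic threshold.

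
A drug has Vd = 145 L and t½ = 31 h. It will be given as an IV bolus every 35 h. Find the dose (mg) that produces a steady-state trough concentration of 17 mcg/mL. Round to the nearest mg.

τ/t½ = 35/31 ≈ 1.129, so f = (1/2)^(35/31) ≈ 0.457222.
Cmin,ss = (D/Vd)·f/(1−f), so D = Cmin,ss·Vd·(1−f)/f.
D = 17 × 145 × (1−f)/f ≈ 17 × 145 × 1.18712 ≈ 2926.25 mg.

2926 mg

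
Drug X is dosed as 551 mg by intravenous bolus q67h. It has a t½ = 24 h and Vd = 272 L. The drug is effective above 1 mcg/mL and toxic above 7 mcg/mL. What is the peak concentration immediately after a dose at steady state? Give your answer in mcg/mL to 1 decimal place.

2.4 mcg/mL

k = ln2/t½ = ln2/24 ≈ 0.028881 h⁻¹; fraction remaining f = e^(−kτ) = e^(−0.028881×67) ≈ 0.1444.
At steady state, accumulation factor R = 1/(1 − e^(−kτ)) ≈ 1.1688.
Single-dose peak C₀ = D/Vd = 551/272 ≈ 2.026 mcg/mL.
Steady-state peak Cmax,ss = C₀·R ≈ 2.026 × 1.1688 ≈ 2.368 mcg/mL.
Peak 2.4 mcg/mL vs MTC 7 mcg/mL: below toxic threshold.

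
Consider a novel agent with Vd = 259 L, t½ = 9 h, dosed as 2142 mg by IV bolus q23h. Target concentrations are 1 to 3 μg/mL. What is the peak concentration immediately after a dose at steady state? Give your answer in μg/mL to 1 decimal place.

10.0 μg/mL

k = ln2/t½ = ln2/9 ≈ 0.077016 h⁻¹; fraction remaining f = e^(−kτ) = e^(−0.077016×23) ≈ 0.1701.
At steady state, accumulation factor R = 1/(1 − e^(−kτ)) ≈ 1.2050.
Each bolus raises the concentration by D/Vd = 2142/259 ≈ 8.270 μg/mL.
Steady-state peak Cmax,ss = C₀·R ≈ 8.270 × 1.2050 ≈ 9.965 μg/mL.
Peak 10.0 μg/mL vs MTC 3 μg/mL: exceeds toxic threshold.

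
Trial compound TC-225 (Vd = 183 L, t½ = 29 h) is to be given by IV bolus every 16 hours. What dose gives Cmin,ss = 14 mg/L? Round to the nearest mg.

τ/t½ = 16/29 ≈ 0.55172, so f = (1/2)^(16/29) ≈ 0.682204.
Cmin,ss = (D/Vd)·f/(1−f), so D = Cmin,ss·Vd·(1−f)/f.
D = 14 × 183 × (1−f)/f ≈ 14 × 183 × 0.46584 ≈ 1193.48 mg.

1193 mg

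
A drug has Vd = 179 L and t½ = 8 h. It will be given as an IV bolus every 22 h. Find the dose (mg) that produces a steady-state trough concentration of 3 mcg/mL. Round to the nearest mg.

τ/t½ = 22/8 ≈ 2.75, so f = (1/2)^(22/8) ≈ 0.148651.
Cmin,ss = (D/Vd)·f/(1−f), so D = Cmin,ss·Vd·(1−f)/f.
D = 3 × 179 × (1−f)/f ≈ 3 × 179 × 5.72717 ≈ 3075.49 mg.

3075 mg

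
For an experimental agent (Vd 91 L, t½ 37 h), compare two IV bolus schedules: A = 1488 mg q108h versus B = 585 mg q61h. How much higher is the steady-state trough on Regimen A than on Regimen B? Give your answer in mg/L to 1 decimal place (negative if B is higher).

-0.5 mg/L

Regimen A: f = (1/2)^(108/37) ≈ 0.1322; Cmin,ss = (1488/91)·f/(1−f) ≈ 2.491 mg/L.
Regimen B: f = (1/2)^(61/37) ≈ 0.3189; Cmin,ss = (585/91)·f/(1−f) ≈ 3.010 mg/L.
Difference ≈ 2.491 − 3.010 ≈ -0.519 mg/L.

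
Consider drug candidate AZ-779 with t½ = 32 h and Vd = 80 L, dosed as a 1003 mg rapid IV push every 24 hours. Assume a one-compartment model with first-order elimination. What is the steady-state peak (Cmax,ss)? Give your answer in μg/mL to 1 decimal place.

τ/t½ = 24/32 ≈ 0.75, so fraction remaining f = (1/2)^(24/32) ≈ 0.5946.
Accumulation ratio R = 1/(1 − f) ≈ 1/0.4054 ≈ 2.4667.
Single-dose peak C₀ = D/Vd = 1003/80 ≈ 12.537 μg/mL.
Cmax,ss = C₀/(1 − f) ≈ 12.537/0.4054 ≈ 30.925 μg/mL.

30.9 μg/mL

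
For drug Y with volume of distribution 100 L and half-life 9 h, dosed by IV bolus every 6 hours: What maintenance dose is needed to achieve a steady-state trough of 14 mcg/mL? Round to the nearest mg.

822 mg

τ/t½ = 6/9 ≈ 0.66667, so f = (1/2)^(6/9) ≈ 0.629961.
Cmin,ss = (D/Vd)·f/(1−f), so D = Cmin,ss·Vd·(1−f)/f.
D = 14 × 100 × (1−f)/f ≈ 14 × 100 × 0.58740 ≈ 822.36 mg.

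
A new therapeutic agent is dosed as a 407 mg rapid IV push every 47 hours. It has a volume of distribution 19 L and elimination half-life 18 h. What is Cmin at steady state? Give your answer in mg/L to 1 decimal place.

Over one 47-h interval, 47/18 ≈ 2.6111 half-lives elapse, leaving f ≈ 0.1637 of each dose.
At steady state, accumulation factor R = 1/(1 − e^(−kτ)) ≈ 1.1957.
Single-dose peak C₀ = D/Vd = 407/19 ≈ 21.421 mg/L.
Cmax,ss = C₀/(1 − f) ≈ 21.421/0.8363 ≈ 25.614 mg/L.
Steady-state trough Cmin,ss = Cmax,ss·f ≈ 25.614 × 0.1637 ≈ 4.193 mg/L.

4.2 mg/L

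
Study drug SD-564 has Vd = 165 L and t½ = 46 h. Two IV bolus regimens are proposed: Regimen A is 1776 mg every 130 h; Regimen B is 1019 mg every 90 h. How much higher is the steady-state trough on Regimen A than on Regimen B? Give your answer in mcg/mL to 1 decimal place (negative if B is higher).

Regimen A: f = (1/2)^(130/46) ≈ 0.1410; Cmin,ss = (1776/165)·f/(1−f) ≈ 1.767 mcg/mL.
Regimen B: f = (1/2)^(90/46) ≈ 0.2576; Cmin,ss = (1019/165)·f/(1−f) ≈ 2.143 mcg/mL.
Difference ≈ 1.767 − 2.143 ≈ -0.376 mcg/mL.

-0.4 mcg/mL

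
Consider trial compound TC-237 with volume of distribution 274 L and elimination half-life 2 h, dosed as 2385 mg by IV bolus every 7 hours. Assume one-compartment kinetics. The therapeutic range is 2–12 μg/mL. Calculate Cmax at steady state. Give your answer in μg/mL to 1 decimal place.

9.5 μg/mL

Over one 7-h interval, 7/2 ≈ 3.5 half-lives elapse, leaving f ≈ 0.0884 of each dose.
At steady state, accumulation factor R = 1/(1 − e^(−kτ)) ≈ 1.0970.
Single-dose peak C₀ = D/Vd = 2385/274 ≈ 8.704 μg/mL.
Steady-state peak Cmax,ss = C₀·R ≈ 8.704 × 1.0970 ≈ 9.548 μg/mL.
Peak 9.5 μg/mL vs MTC 12 μg/mL: below toxic threshold.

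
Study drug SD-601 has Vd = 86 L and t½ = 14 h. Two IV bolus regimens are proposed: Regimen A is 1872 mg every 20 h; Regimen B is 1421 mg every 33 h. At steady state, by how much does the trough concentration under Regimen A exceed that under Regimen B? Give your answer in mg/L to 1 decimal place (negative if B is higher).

8.9 mg/L

Regimen A: f = (1/2)^(20/14) ≈ 0.3715; Cmin,ss = (1872/86)·f/(1−f) ≈ 12.867 mg/L.
Regimen B: f = (1/2)^(33/14) ≈ 0.1952; Cmin,ss = (1421/86)·f/(1−f) ≈ 4.008 mg/L.
Difference ≈ 12.867 − 4.008 ≈ 8.859 mg/L.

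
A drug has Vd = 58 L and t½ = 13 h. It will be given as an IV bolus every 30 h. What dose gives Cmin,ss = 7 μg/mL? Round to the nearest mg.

1604 mg

τ/t½ = 30/13 ≈ 2.3077, so f = (1/2)^(30/13) ≈ 0.201983.
Cmin,ss = (D/Vd)·f/(1−f), so D = Cmin,ss·Vd·(1−f)/f.
D = 7 × 58 × (1−f)/f ≈ 7 × 58 × 3.95091 ≈ 1604.07 mg.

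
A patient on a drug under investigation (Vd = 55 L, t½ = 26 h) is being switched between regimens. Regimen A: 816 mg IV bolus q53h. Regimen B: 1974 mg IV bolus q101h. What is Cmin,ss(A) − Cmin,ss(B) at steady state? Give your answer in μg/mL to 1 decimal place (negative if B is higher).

Regimen A: f = (1/2)^(53/26) ≈ 0.2434; Cmin,ss = (816/55)·f/(1−f) ≈ 4.773 μg/mL.
Regimen B: f = (1/2)^(101/26) ≈ 0.0677; Cmin,ss = (1974/55)·f/(1−f) ≈ 2.606 μg/mL.
Difference ≈ 4.773 − 2.606 ≈ 2.167 μg/mL.

2.2 μg/mL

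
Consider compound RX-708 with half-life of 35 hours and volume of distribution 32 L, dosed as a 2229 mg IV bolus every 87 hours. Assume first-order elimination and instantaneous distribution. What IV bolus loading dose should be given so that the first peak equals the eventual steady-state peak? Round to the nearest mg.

f = (1/2)^(87/35) ≈ 0.178536; accumulation ratio R = 1/(1−f) ≈ 1.21734.
Loading dose to hit Cmax,ss on first dose: D_load = D_maint·R ≈ 2229 × 1.21734 ≈ 2713.45 mg.

2713 mg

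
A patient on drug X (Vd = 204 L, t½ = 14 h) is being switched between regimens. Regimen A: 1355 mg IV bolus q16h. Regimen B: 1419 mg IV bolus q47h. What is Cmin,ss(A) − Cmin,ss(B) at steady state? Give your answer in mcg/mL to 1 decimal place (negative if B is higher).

Regimen A: f = (1/2)^(16/14) ≈ 0.4529; Cmin,ss = (1355/204)·f/(1−f) ≈ 5.499 mcg/mL.
Regimen B: f = (1/2)^(47/14) ≈ 0.0976; Cmin,ss = (1419/204)·f/(1−f) ≈ 0.752 mcg/mL.
Difference ≈ 5.499 − 0.752 ≈ 4.747 mcg/mL.

4.7 mcg/mL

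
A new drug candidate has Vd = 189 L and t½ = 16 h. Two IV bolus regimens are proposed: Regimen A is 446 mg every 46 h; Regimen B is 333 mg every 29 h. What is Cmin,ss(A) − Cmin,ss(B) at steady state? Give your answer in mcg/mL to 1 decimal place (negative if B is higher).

Regimen A: f = (1/2)^(46/16) ≈ 0.1363; Cmin,ss = (446/189)·f/(1−f) ≈ 0.372 mcg/mL.
Regimen B: f = (1/2)^(29/16) ≈ 0.2847; Cmin,ss = (333/189)·f/(1−f) ≈ 0.701 mcg/mL.
Difference ≈ 0.372 − 0.701 ≈ -0.329 mcg/mL.

-0.3 mcg/mL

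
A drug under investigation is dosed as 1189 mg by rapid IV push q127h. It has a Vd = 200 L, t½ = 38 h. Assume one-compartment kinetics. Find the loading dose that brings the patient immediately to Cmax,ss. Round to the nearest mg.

f = (1/2)^(127/38) ≈ 0.098611; accumulation ratio R = 1/(1−f) ≈ 1.10940.
Loading dose to hit Cmax,ss on first dose: D_load = D_maint·R ≈ 1189 × 1.10940 ≈ 1319.08 mg.

1319 mg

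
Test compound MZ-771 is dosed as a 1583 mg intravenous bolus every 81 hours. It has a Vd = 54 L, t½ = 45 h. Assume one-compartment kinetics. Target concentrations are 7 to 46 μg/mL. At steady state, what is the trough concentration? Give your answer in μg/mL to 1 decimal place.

τ/t½ = 81/45 ≈ 1.8, so fraction remaining f = (1/2)^(81/45) ≈ 0.2872.
Accumulation ratio R = 1/(1 − f) ≈ 1/0.7128 ≈ 1.4029.
Single-dose peak C₀ = D/Vd = 1583/54 ≈ 29.315 μg/mL.
Cmax,ss = C₀/(1 − f) ≈ 29.315/0.7128 ≈ 41.127 μg/mL.
One interval later, Cmin,ss = Cmax,ss·e^(−kτ) ≈ 41.127 × 0.2872 ≈ 11.812 μg/mL.
Trough 11.8 μg/mL vs MEC 7 μg/mL: adequate.

11.8 μg/mL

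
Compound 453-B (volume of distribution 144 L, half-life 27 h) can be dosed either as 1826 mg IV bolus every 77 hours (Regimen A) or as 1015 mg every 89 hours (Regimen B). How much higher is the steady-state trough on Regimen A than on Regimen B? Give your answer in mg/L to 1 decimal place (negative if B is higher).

Regimen A: f = (1/2)^(77/27) ≈ 0.1385; Cmin,ss = (1826/144)·f/(1−f) ≈ 2.039 mg/L.
Regimen B: f = (1/2)^(89/27) ≈ 0.1018; Cmin,ss = (1015/144)·f/(1−f) ≈ 0.799 mg/L.
Difference ≈ 2.039 − 0.799 ≈ 1.240 mg/L.

1.2 mg/L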